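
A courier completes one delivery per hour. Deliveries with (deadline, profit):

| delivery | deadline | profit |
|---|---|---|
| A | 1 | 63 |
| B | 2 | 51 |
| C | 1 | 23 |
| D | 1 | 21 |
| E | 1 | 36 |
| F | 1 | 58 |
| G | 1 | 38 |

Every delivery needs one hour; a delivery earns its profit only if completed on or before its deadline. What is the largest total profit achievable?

Take jobs in profit order; each goes to the latest open slot no later than its deadline.
By profit: A(d1,63), F(d1,58), B(d2,51), G(d1,38), E(d1,36), C(d1,23), D(d1,21)
A→slot 1; F skipped; B→slot 2; G skipped; E skipped; C skipped; D skipped.
Profit = 63 + 51 = 114

114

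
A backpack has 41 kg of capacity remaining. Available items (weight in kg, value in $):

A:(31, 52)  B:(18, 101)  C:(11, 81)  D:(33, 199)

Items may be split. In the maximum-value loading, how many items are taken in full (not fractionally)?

1

Sort by value per unit weight and fill in that order.
Order: C (81/11=7.36) > D (199/33=6.03) > B (101/18=5.61) > A (52/31=1.68)
Fill: take C (11 @ 81) → take 30/33 of D → 180.91; 41/41 used.
1 item(s) taken whole; one partial (take 30/33 of D).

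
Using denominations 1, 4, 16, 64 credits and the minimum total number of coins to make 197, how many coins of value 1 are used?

Greedy: take as many of the largest coin as possible, then repeat with the remainder.
197 − 3×64→5 − 1×4→1 − 1×1→0
Count of 1: 1

1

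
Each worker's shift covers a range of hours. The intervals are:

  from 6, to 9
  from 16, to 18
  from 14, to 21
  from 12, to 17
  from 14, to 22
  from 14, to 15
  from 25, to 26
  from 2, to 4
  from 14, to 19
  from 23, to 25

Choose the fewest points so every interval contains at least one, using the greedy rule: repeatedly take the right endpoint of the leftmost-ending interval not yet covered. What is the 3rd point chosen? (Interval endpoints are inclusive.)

Sorted: [2,4] [6,9] [14,15] [12,17] [16,18] [14,19] [14,21] [14,22] [23,25] [25,26]
{[2,4]} hit by 4; {[6,9]} hit by 9; {[14,15],[12,17]} hit by 15; {[16,18],[14,19],[14,21],[14,22]} hit by 18; {[23,25],[25,26]} hit by 25.
Points: 4, 9, 15, 18, 25 (5 total).

15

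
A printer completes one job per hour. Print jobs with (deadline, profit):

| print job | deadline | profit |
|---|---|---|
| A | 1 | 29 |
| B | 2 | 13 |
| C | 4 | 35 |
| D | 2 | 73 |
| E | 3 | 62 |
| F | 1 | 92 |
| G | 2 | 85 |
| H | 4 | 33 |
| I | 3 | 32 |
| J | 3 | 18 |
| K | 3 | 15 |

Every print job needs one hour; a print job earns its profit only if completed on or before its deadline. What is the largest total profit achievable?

274

Sort by profit descending; place each in the latest free slot ≤ its deadline.
Profit order: F=92 G=85 D=73 E=62 C=35 H=33 I=32 A=29 J=18 K=15 B=13
Assign: F→slot 1, G→slot 2, D skipped, E→slot 3, C→slot 4, H skipped, I skipped, A skipped, J skipped, K skipped, B skipped.
Slots: [1:F] [2:G] [3:E] [4:C]
Profit = 92 + 85 + 62 + 35 = 274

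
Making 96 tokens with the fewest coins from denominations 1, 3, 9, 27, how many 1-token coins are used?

96 − 3×27→15 − 1×9→6 − 2×3→0
Count of 1: 0

0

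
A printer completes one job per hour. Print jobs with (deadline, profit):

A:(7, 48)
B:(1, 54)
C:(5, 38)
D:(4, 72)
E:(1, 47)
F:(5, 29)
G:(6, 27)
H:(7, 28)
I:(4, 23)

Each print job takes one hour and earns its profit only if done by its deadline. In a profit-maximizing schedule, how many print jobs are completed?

Profit order: D=72 B=54 A=48 E=47 C=38 F=29 H=28 G=27 I=23
Assign: D→slot 4, B→slot 1, A→slot 7, E skipped, C→slot 5, F→slot 3, H→slot 6, G→slot 2, I skipped.
Slots: [1:B] [2:G] [3:F] [4:D] [5:C] [6:H] [7:A]
7 of 9 scheduled.

7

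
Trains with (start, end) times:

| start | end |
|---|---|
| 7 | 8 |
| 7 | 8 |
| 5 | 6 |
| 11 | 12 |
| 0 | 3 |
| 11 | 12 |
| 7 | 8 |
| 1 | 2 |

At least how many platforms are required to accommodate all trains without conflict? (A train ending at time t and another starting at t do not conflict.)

Events (time:±→running): 0:+→1 1:+→2 2:-→1 3:-→0 5:+→1 6:-→0 7:+→1 7:+→2 7:+→3 … peak 3.

3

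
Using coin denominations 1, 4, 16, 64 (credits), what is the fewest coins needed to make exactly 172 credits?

Greedy: take as many of the largest coin as possible, then repeat with the remainder.
172 = 2×64 + 2×16 + 3×4
Total coins = 2 + 2 + 3 = 7

7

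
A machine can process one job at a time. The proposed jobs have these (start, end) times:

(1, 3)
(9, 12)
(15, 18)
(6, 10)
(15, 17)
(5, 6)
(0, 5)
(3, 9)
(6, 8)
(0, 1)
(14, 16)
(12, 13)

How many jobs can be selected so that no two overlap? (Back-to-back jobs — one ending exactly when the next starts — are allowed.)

Sort by end time and greedily take each interval whose start is ≥ the last chosen end.
By end time: (0,1), (1,3), (0,5), (5,6), (6,8), (3,9), (6,10), (9,12), (12,13), (14,16), (15,17), (15,18).
Pick (0,1); next start ≥ 1 → (1,3); next start ≥ 3 → (5,6); next start ≥ 6 → (6,8); next start ≥ 8 → (9,12); next start ≥ 12 → (12,13); next start ≥ 13 → (14,16).
Selected 7 jobs.

7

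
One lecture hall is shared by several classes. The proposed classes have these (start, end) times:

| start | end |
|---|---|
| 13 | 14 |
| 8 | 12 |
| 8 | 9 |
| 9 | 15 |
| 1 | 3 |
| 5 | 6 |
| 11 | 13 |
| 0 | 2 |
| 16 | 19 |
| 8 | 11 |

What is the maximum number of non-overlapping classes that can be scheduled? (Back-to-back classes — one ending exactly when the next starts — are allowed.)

6

Order by finish time; keep every interval that doesn't clash with the previous kept one.
Sorted by end: (0,2)  (1,3)  (5,6)  (8,9)  (8,11)  (8,12)  (11,13)  (13,14)  (9,15)  (16,19)
take (0,2); take (5,6); take (8,9); skip (8,11); take (11,13); take (13,14); take (16,19).
Selected 6 classes.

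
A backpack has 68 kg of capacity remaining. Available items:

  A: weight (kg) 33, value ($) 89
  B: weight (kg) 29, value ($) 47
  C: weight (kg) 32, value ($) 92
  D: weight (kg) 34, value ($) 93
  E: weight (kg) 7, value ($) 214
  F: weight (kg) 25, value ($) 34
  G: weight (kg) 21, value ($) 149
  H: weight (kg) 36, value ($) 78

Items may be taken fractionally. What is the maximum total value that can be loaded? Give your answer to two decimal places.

476.88

Order: E (214/7=30.57) > G (149/21=7.10) > C (92/32=2.88) > D (93/34=2.74) > A (89/33=2.70) > H (78/36=2.17) > B (47/29=1.62) > F (34/25=1.36)
Fill: take E (7 @ 214) → take G (21 @ 149) → take C (32 @ 92) → take 8/34 of D → 21.88; 68/68 used.
Total value = 476.88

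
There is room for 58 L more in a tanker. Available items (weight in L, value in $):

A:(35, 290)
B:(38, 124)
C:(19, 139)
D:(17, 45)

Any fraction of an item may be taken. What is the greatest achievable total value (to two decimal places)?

Sort by value per unit weight and fill in that order.
Order: A (290/35=8.29) > C (139/19=7.32) > B (124/38=3.26) > D (45/17=2.65)
Fill: take A (35 @ 290) → take C (19 @ 139) → take 4/38 of B → 13.05; 58/58 used.
Total value = 442.05

442.05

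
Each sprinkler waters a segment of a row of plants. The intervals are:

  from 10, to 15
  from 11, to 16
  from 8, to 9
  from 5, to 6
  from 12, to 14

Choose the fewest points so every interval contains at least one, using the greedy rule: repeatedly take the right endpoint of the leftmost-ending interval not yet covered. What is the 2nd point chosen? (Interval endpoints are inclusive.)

9

Sorted: [5,6] [8,9] [12,14] [10,15] [11,16]
{[5,6]} hit by 6; {[8,9]} hit by 9; {[12,14],[10,15],[11,16]} hit by 14.
Points: 6, 9, 14 (3 total).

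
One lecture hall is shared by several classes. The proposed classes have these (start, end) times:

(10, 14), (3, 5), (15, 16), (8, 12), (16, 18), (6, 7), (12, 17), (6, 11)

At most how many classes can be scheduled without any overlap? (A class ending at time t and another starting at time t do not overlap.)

Order by finish time; keep every interval that doesn't clash with the previous kept one.
By end time: (3,5), (6,7), (6,11), (8,12), (10,14), (15,16), (12,17), (16,18).
Pick (3,5); next start ≥ 5 → (6,7); next start ≥ 7 → (8,12); next start ≥ 12 → (15,16); next start ≥ 16 → (16,18).
Selected 5 classes.

5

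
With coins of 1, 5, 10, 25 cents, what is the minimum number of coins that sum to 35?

2

Use the largest denomination that fits, subtract, and repeat.
35 = 1×25 + 1×10
Total coins = 1 + 1 = 2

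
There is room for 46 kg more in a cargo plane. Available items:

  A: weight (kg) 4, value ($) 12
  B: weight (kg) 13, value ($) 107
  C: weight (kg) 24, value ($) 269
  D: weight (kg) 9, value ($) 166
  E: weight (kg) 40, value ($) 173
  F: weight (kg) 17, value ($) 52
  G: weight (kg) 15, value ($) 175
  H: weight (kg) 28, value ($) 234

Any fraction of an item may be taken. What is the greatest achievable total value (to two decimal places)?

587.58

Sort by value per unit weight and fill in that order.
Ratios (sorted): D 18.44, G 11.67, C 11.21, H 8.36, B 8.23, E 4.33, F 3.06, A 3.00
take D (9 @ 166); take G (15 @ 175); take 22/24 of C → 246.58. Capacity used 46/46.
Total value = 587.58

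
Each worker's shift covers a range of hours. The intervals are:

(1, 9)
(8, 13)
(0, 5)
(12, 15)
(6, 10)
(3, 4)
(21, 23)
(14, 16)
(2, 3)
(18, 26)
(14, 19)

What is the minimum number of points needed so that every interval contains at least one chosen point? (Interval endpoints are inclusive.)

4

By right end: [2,3]  [3,4]  [0,5]  [1,9]  [6,10]  [8,13]  [12,15]  [14,16]  [14,19]  [21,23]  [18,26]
[2,3] uncovered → point at 3; [6,10] uncovered → point at 10; [12,15] uncovered → point at 15; [21,23] uncovered → point at 23.
Points: 3, 10, 15, 23 (4 total).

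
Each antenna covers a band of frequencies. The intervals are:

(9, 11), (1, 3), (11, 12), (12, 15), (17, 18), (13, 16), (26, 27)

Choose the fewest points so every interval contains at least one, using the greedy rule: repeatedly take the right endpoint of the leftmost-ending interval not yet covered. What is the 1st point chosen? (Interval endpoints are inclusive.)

3

Sorted: [1,3] [9,11] [11,12] [12,15] [13,16] [17,18] [26,27]
{[1,3]} hit by 3; {[9,11],[11,12]} hit by 11; {[12,15],[13,16]} hit by 15; {[17,18]} hit by 18; {[26,27]} hit by 27.
Points: 3, 11, 15, 18, 27 (5 total).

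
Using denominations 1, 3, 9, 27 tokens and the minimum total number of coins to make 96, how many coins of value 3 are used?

Use the largest denomination that fits, subtract, and repeat.
96 = 3×27 + 1×9 + 2×3
Count of 3: 2

2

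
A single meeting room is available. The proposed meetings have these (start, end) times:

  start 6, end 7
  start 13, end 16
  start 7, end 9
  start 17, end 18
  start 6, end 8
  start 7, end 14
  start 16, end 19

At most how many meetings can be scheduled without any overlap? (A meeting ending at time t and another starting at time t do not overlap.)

4

Greedy by earliest finish: after sorting by end time, pick each interval compatible with the last pick.
Sorted by end: (6,7)  (6,8)  (7,9)  (7,14)  (13,16)  (17,18)  (16,19)
take (6,7); skip (6,8); take (7,9); skip (7,14); take (13,16); take (17,18).
Selected 4 meetings.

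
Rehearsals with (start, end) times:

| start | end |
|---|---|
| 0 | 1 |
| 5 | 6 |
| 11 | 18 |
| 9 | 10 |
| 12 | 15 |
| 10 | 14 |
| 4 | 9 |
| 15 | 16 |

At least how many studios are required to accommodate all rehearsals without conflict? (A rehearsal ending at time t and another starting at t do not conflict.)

Events (time:±→running): 0:+→1 1:-→0 4:+→1 5:+→2 6:-→1 9:-→0 9:+→1 10:-→0 10:+→1 11:+→2 12:+→3 … peak 3.

3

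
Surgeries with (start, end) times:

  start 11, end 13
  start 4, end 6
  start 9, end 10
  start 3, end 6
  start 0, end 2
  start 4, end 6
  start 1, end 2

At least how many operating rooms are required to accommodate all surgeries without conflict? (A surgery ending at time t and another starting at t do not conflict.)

The answer is the maximum number of intervals overlapping at any instant.
starts: [0, 1, 3, 4, 4, 9, 11]
ends:   [2, 2, 6, 6, 6, 10, 13]
s0→1 s1→2 e2→1 e2→0 s3→1 s4→2 s4→3  — peak 3.

3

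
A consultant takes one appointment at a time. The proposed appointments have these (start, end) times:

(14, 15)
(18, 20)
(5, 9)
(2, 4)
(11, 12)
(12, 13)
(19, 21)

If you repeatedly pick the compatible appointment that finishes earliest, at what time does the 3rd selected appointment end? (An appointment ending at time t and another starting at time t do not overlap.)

Sort by end time and greedily take each interval whose start is ≥ the last chosen end.
Sorted by end: (2,4)  (5,9)  (11,12)  (12,13)  (14,15)  (18,20)  (19,21)
take (2,4); take (5,9); take (11,12); take (12,13); take (14,15); take (18,20).
Selected: (2,4) (5,9) (11,12) (12,13) (14,15) (18,20)

12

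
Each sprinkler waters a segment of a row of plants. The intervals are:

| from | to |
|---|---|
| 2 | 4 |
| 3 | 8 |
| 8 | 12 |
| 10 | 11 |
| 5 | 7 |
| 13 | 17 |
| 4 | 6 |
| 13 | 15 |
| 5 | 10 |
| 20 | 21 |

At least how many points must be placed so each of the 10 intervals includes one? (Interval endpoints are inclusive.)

Sort by right endpoint; whenever an interval is uncovered, place a point at its right end.
Sorted: [2,4] [4,6] [5,7] [3,8] [5,10] [10,11] [8,12] [13,15] [13,17] [20,21]
{[2,4],[4,6]} hit by 4; {[5,7],[3,8],[5,10]} hit by 7; {[10,11],[8,12]} hit by 11; {[13,15],[13,17]} hit by 15; {[20,21]} hit by 21.
Points: 4, 7, 11, 15, 21 (5 total).

5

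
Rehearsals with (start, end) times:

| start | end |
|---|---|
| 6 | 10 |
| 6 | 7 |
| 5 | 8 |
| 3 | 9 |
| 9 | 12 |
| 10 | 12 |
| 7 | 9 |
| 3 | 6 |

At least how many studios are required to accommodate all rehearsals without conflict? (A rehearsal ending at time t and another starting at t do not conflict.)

starts: [3, 3, 5, 6, 6, 7, 9, 10]
ends:   [6, 7, 8, 9, 9, 10, 12, 12]
s3→1 s3→2 s5→3 e6→2 s6→3 s6→4  — peak 4.

4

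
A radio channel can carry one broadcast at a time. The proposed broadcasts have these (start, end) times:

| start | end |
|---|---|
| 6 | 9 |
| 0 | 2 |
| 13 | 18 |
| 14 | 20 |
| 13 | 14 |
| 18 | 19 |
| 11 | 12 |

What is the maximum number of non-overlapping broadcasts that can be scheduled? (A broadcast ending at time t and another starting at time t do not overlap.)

Order by finish time; keep every interval that doesn't clash with the previous kept one.
Sorted by end: (0,2)  (6,9)  (11,12)  (13,14)  (13,18)  (18,19)  (14,20)
take (0,2); take (6,9); take (11,12); take (13,14); take (18,19); skip (14,20).
Selected 5 broadcasts.

5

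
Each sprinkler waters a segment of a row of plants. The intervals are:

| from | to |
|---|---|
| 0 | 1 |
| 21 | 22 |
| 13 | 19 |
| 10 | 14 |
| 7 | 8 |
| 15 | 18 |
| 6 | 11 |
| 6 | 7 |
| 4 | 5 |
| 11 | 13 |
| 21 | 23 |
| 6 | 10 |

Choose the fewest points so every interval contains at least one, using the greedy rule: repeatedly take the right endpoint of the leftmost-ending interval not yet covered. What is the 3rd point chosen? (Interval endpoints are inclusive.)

Sorted: [0,1] [4,5] [6,7] [7,8] [6,10] [6,11] [11,13] [10,14] [15,18] [13,19] [21,22] [21,23]
{[0,1]} hit by 1; {[4,5]} hit by 5; {[6,7],[7,8],[6,10],[6,11]} hit by 7; {[11,13],[10,14]} hit by 13; {[15,18],[13,19]} hit by 18; {[21,22],[21,23]} hit by 22.
Points: 1, 5, 7, 13, 18, 22 (6 total).

7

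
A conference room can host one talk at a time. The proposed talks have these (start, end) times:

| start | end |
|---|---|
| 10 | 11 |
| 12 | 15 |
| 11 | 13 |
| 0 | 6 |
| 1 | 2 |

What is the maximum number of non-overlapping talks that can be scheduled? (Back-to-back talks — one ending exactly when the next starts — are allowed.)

3

Sort by end time and greedily take each interval whose start is ≥ the last chosen end.
By end time: (1,2), (0,6), (10,11), (11,13), (12,15).
Pick (1,2); next start ≥ 2 → (10,11); next start ≥ 11 → (11,13).
Selected 3 talks.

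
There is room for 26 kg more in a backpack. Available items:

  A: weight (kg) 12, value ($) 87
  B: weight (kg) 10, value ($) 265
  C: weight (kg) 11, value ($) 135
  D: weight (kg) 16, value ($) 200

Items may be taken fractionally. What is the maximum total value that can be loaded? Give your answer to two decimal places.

Greedy by value/weight ratio, highest first.
Order: B (265/10=26.50) > D (200/16=12.50) > C (135/11=12.27) > A (87/12=7.25)
Fill: take B (10 @ 265) → take D (16 @ 200); 26/26 used.
Total value = 465.00

465.00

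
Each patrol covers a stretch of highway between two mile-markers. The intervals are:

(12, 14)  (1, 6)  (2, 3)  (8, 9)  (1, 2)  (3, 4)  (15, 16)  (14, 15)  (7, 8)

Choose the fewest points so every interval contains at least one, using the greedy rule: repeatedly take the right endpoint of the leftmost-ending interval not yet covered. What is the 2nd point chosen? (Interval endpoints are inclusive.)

Sort by right endpoint; whenever an interval is uncovered, place a point at its right end.
Sorted: [1,2] [2,3] [3,4] [1,6] [7,8] [8,9] [12,14] [14,15] [15,16]
{[1,2],[2,3]} hit by 2; {[3,4],[1,6]} hit by 4; {[7,8],[8,9]} hit by 8; {[12,14],[14,15]} hit by 14; {[15,16]} hit by 16.
Points: 2, 4, 8, 14, 16 (5 total).

4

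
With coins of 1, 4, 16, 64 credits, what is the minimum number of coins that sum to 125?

8

125 − 1×64→61 − 3×16→13 − 3×4→1 − 1×1→0
Total coins = 1 + 3 + 3 + 1 = 8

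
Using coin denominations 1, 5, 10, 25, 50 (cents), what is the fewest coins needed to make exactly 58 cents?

5

Greedy: take as many of the largest coin as possible, then repeat with the remainder.
58 − 1×50→8 − 1×5→3 − 3×1→0
Total coins = 1 + 1 + 3 = 5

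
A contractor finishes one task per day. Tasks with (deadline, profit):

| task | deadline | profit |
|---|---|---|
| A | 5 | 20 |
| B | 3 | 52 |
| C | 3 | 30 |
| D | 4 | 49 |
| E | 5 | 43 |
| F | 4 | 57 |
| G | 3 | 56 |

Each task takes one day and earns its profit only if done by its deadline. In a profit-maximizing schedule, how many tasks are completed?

By profit: F(d4,57), G(d3,56), B(d3,52), D(d4,49), E(d5,43), C(d3,30), A(d5,20)
F→slot 4; G→slot 3; B→slot 2; D→slot 1; E→slot 5; C skipped; A skipped.
5 of 7 scheduled.

5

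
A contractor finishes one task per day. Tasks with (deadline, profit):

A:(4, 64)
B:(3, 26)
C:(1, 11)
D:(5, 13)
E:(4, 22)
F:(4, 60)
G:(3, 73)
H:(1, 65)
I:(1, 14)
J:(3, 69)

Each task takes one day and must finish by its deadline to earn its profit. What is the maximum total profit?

Profit order: G=73 J=69 H=65 A=64 F=60 B=26 E=22 I=14 D=13 C=11
Assign: G→slot 3, J→slot 2, H→slot 1, A→slot 4, F skipped, B skipped, E skipped, I skipped, D→slot 5, C skipped.
Slots: [1:H] [2:J] [3:G] [4:A] [5:D]
Profit = 65 + 69 + 73 + 64 + 13 = 284

284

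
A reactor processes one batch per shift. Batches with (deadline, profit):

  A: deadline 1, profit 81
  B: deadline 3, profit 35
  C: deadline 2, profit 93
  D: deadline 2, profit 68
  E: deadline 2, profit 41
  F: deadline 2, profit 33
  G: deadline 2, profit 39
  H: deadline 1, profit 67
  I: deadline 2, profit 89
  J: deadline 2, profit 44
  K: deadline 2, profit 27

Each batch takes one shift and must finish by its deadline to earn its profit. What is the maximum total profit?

217

By profit: C(d2,93), I(d2,89), A(d1,81), D(d2,68), H(d1,67), J(d2,44), E(d2,41), G(d2,39), B(d3,35), F(d2,33), K(d2,27)
C→slot 2; I→slot 1; A skipped; D skipped; H skipped; J skipped; E skipped; G skipped; B→slot 3; F skipped; K skipped.
Profit = 89 + 93 + 35 = 217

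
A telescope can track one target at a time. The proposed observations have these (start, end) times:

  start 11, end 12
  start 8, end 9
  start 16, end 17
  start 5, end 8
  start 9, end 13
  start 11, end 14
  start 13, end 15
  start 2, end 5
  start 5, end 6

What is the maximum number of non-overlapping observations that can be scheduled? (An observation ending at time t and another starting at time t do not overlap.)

6

By end time: (2,5), (5,6), (5,8), (8,9), (11,12), (9,13), (11,14), (13,15), (16,17).
Pick (2,5); next start ≥ 5 → (5,6); next start ≥ 6 → (8,9); next start ≥ 9 → (11,12); next start ≥ 12 → (13,15); next start ≥ 15 → (16,17).
Selected 6 observations.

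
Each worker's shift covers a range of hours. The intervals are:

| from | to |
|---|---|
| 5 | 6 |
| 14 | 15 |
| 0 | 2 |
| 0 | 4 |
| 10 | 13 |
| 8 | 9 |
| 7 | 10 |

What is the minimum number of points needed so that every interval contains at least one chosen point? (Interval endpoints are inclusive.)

5

By right end: [0,2]  [0,4]  [5,6]  [8,9]  [7,10]  [10,13]  [14,15]
[0,2] uncovered → point at 2; [5,6] uncovered → point at 6; [8,9] uncovered → point at 9; [10,13] uncovered → point at 13; [14,15] uncovered → point at 15.
Points: 2, 6, 9, 13, 15 (5 total).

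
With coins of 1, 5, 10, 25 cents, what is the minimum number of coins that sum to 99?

Greedy: take as many of the largest coin as possible, then repeat with the remainder.
99 = 3×25 + 2×10 + 4×1
Total coins = 3 + 2 + 4 = 9

9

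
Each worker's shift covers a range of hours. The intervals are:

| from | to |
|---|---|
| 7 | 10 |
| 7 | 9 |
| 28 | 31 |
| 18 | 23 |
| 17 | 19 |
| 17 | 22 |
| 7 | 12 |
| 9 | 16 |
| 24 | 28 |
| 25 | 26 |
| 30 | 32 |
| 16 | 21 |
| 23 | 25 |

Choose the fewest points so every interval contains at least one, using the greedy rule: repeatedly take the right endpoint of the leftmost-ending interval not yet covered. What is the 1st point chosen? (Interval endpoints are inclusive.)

Sort by right endpoint; whenever an interval is uncovered, place a point at its right end.
By right end: [7,9]  [7,10]  [7,12]  [9,16]  [17,19]  [16,21]  [17,22]  [18,23]  [23,25]  [25,26]  [24,28]  [28,31]  [30,32]
[7,9] uncovered → point at 9; [17,19] uncovered → point at 19; [23,25] uncovered → point at 25; [28,31] uncovered → point at 31.
Points: 9, 19, 25, 31 (4 total).

9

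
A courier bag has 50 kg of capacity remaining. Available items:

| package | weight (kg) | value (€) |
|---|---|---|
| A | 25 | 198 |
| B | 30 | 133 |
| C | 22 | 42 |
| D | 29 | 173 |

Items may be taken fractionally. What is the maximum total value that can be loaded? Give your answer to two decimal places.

Ratios (sorted): A 7.92, D 5.97, B 4.43, C 1.91
take A (25 @ 198); take 25/29 of D → 149.14. Capacity used 50/50.
Total value = 347.14

347.14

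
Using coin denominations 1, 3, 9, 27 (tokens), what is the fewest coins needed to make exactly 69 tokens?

5

69 = 2×27 + 1×9 + 2×3
Total coins = 2 + 1 + 2 = 5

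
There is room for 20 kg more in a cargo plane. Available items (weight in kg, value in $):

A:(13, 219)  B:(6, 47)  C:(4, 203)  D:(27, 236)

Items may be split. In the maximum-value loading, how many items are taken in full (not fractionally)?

Order: C (203/4=50.75) > A (219/13=16.85) > D (236/27=8.74) > B (47/6=7.83)
Fill: take C (4 @ 203) → take A (13 @ 219) → take 3/27 of D → 26.22; 20/20 used.
2 item(s) taken whole; one partial (take 3/27 of D).

2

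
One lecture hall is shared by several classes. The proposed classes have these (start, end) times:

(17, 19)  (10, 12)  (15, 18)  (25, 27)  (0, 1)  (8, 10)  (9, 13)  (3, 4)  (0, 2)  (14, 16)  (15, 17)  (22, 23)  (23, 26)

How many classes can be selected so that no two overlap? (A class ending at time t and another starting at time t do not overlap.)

8

By end time: (0,1), (0,2), (3,4), (8,10), (10,12), (9,13), (14,16), (15,17), (15,18), (17,19), (22,23), (23,26), (25,27).
Pick (0,1); next start ≥ 1 → (3,4); next start ≥ 4 → (8,10); next start ≥ 10 → (10,12); next start ≥ 12 → (14,16); next start ≥ 16 → (17,19); next start ≥ 19 → (22,23); next start ≥ 23 → (23,26).
Selected 8 classes.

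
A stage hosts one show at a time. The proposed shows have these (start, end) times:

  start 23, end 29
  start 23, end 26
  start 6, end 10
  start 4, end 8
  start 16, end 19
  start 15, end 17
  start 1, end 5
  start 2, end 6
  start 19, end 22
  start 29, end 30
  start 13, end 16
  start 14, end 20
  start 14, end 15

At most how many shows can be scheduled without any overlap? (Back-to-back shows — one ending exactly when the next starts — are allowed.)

Sorted by end: (1,5)  (2,6)  (4,8)  (6,10)  (14,15)  (13,16)  (15,17)  (16,19)  (14,20)  (19,22)  (23,26)  (23,29)  (29,30)
take (1,5); skip (4,8); take (6,10); take (14,15); skip (13,16); take (15,17); skip (16,19); skip (14,20); take (19,22); take (23,26); take (29,30).
Selected 7 shows.

7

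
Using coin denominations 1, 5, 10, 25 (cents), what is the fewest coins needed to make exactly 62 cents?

5

Greedy: take as many of the largest coin as possible, then repeat with the remainder.
62 − 2×25→12 − 1×10→2 − 2×1→0
Total coins = 2 + 1 + 2 = 5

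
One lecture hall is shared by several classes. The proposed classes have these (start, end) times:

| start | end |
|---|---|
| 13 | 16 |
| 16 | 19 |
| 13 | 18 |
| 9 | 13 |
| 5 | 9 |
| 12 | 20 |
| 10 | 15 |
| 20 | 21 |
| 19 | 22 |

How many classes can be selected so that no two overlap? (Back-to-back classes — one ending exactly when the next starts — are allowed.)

5

Greedy by earliest finish: after sorting by end time, pick each interval compatible with the last pick.
Sorted by end: (5,9)  (9,13)  (10,15)  (13,16)  (13,18)  (16,19)  (12,20)  (20,21)  (19,22)
take (5,9); take (9,13); take (13,16); take (16,19); skip (12,20); take (20,21).
Selected 5 classes.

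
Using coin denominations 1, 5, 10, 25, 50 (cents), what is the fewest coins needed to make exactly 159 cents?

Use the largest denomination that fits, subtract, and repeat.
159 = 3×50 + 1×5 + 4×1
Total coins = 3 + 1 + 4 = 8

8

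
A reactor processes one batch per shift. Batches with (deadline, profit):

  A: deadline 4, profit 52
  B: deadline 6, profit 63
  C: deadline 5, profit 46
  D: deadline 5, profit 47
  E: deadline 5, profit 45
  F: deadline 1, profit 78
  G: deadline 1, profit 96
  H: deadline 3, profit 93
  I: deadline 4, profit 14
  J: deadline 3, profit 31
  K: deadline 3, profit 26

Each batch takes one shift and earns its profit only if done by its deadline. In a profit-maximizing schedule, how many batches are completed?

Profit order: G=96 H=93 F=78 B=63 A=52 D=47 C=46 E=45 J=31 K=26 I=14
Assign: G→slot 1, H→slot 3, F skipped, B→slot 6, A→slot 4, D→slot 5, C→slot 2, E skipped, J skipped, K skipped, I skipped.
Slots: [1:G] [2:C] [3:H] [4:A] [5:D] [6:B]
6 of 11 scheduled.

6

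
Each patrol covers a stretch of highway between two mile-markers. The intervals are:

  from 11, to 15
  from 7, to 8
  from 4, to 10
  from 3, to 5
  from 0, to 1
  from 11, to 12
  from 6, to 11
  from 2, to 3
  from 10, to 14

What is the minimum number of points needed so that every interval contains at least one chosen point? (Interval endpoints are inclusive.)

4

Sort by right endpoint; whenever an interval is uncovered, place a point at its right end.
By right end: [0,1]  [2,3]  [3,5]  [7,8]  [4,10]  [6,11]  [11,12]  [10,14]  [11,15]
[0,1] uncovered → point at 1; [2,3] uncovered → point at 3; [7,8] uncovered → point at 8; [11,12] uncovered → point at 12.
Points: 1, 3, 8, 12 (4 total).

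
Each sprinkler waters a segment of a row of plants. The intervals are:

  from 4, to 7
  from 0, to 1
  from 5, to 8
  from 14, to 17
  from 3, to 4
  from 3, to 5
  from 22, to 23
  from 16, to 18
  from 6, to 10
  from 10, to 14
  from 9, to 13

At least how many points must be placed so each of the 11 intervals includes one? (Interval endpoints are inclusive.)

Process intervals by earliest right end; each time one isn't hit yet, stab at its right endpoint.
Sorted: [0,1] [3,4] [3,5] [4,7] [5,8] [6,10] [9,13] [10,14] [14,17] [16,18] [22,23]
{[0,1]} hit by 1; {[3,4],[3,5],[4,7]} hit by 4; {[5,8],[6,10]} hit by 8; {[9,13],[10,14]} hit by 13; {[14,17],[16,18]} hit by 17; {[22,23]} hit by 23.
Points: 1, 4, 8, 13, 17, 23 (6 total).

6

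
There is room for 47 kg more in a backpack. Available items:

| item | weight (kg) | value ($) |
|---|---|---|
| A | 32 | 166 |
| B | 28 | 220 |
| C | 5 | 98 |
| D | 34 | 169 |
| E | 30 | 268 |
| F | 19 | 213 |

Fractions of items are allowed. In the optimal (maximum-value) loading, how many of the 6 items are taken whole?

Ratios (sorted): C 19.60, F 11.21, E 8.93, B 7.86, A 5.19, D 4.97
take C (5 @ 98); take F (19 @ 213); take 23/30 of E → 205.47. Capacity used 47/47.
2 item(s) taken whole; one partial (take 23/30 of E).

2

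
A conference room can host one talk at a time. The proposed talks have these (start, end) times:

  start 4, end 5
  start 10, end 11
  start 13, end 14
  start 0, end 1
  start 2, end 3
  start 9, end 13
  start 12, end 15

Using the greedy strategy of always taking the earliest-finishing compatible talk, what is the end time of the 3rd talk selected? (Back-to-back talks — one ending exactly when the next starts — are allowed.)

5

Sort by end time and greedily take each interval whose start is ≥ the last chosen end.
Sorted by end: (0,1)  (2,3)  (4,5)  (10,11)  (9,13)  (13,14)  (12,15)
take (0,1); take (2,3); take (4,5); take (10,11); take (13,14).
Selected: (0,1) (2,3) (4,5) (10,11) (13,14)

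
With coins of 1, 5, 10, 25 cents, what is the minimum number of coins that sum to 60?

3

Greedy: take as many of the largest coin as possible, then repeat with the remainder.
60 = 2×25 + 1×10
Total coins = 2 + 1 = 3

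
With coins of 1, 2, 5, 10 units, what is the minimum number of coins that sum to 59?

Greedy: take as many of the largest coin as possible, then repeat with the remainder.
59 = 5×10 + 1×5 + 2×2
Total coins = 5 + 1 + 2 = 8

8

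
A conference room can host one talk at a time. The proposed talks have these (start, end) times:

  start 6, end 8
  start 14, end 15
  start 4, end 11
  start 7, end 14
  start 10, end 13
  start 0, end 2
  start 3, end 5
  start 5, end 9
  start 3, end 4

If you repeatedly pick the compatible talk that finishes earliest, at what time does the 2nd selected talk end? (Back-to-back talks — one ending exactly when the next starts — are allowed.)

4

By end time: (0,2), (3,4), (3,5), (6,8), (5,9), (4,11), (10,13), (7,14), (14,15).
Pick (0,2); next start ≥ 2 → (3,4); next start ≥ 4 → (6,8); next start ≥ 8 → (10,13); next start ≥ 13 → (14,15).
Selected: (0,2) (3,4) (6,8) (10,13) (14,15)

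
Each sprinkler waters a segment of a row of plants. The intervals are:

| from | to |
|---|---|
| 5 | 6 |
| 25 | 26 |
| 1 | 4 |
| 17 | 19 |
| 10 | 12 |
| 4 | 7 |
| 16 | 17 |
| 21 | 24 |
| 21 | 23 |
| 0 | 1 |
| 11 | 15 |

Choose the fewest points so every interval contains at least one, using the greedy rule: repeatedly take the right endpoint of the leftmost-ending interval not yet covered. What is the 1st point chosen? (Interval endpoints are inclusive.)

1

By right end: [0,1]  [1,4]  [5,6]  [4,7]  [10,12]  [11,15]  [16,17]  [17,19]  [21,23]  [21,24]  [25,26]
[0,1] uncovered → point at 1; [5,6] uncovered → point at 6; [10,12] uncovered → point at 12; [16,17] uncovered → point at 17; [21,23] uncovered → point at 23; [25,26] uncovered → point at 26.
Points: 1, 6, 12, 17, 23, 26 (6 total).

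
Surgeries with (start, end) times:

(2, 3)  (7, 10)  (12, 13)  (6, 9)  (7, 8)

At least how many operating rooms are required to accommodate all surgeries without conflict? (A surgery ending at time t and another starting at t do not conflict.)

3

Events (time:±→running): 2:+→1 3:-→0 6:+→1 7:+→2 7:+→3 … peak 3.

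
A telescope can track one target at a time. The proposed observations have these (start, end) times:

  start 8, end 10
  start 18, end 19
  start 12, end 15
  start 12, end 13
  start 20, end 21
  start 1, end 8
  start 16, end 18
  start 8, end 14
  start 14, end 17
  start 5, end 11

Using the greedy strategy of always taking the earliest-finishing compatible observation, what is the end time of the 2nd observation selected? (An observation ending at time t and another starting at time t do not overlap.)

Greedy by earliest finish: after sorting by end time, pick each interval compatible with the last pick.
By end time: (1,8), (8,10), (5,11), (12,13), (8,14), (12,15), (14,17), (16,18), (18,19), (20,21).
Pick (1,8); next start ≥ 8 → (8,10); next start ≥ 10 → (12,13); next start ≥ 13 → (14,17); next start ≥ 17 → (18,19); next start ≥ 19 → (20,21).
Selected: (1,8) (8,10) (12,13) (14,17) (18,19) (20,21)

10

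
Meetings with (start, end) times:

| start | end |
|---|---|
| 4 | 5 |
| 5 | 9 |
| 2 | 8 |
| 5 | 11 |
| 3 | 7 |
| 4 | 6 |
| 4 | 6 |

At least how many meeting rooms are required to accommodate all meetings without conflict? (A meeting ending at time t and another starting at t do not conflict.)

Events (time:±→running): 2:+→1 3:+→2 4:+→3 4:+→4 4:+→5 5:-→4 5:+→5 5:+→6 … peak 6.

6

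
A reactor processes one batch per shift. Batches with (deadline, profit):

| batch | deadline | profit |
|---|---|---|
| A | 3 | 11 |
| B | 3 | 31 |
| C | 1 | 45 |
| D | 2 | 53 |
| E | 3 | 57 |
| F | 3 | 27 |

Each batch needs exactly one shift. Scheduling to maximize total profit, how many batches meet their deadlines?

Profit order: E=57 D=53 C=45 B=31 F=27 A=11
Assign: E→slot 3, D→slot 2, C→slot 1, B skipped, F skipped, A skipped.
Slots: [1:C] [2:D] [3:E]
3 of 6 scheduled.

3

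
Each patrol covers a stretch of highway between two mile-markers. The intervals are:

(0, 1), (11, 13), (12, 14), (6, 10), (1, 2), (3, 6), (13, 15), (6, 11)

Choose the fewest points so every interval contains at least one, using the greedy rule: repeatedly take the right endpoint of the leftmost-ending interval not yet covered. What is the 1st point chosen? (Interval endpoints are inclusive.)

1

Process intervals by earliest right end; each time one isn't hit yet, stab at its right endpoint.
By right end: [0,1]  [1,2]  [3,6]  [6,10]  [6,11]  [11,13]  [12,14]  [13,15]
[0,1] uncovered → point at 1; [3,6] uncovered → point at 6; [11,13] uncovered → point at 13.
Points: 1, 6, 13 (3 total).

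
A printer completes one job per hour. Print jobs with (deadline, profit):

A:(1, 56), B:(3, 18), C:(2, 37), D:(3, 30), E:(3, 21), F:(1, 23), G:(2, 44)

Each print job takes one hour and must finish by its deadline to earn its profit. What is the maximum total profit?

Take jobs in profit order; each goes to the latest open slot no later than its deadline.
Profit order: A=56 G=44 C=37 D=30 F=23 E=21 B=18
Assign: A→slot 1, G→slot 2, C skipped, D→slot 3, F skipped, E skipped, B skipped.
Slots: [1:A] [2:G] [3:D]
Profit = 56 + 44 + 30 = 130

130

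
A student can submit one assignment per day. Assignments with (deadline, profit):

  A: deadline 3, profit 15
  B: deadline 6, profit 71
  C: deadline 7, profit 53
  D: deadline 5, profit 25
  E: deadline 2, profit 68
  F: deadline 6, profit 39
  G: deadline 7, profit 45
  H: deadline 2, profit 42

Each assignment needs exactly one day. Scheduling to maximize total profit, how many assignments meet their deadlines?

Take jobs in profit order; each goes to the latest open slot no later than its deadline.
By profit: B(d6,71), E(d2,68), C(d7,53), G(d7,45), H(d2,42), F(d6,39), D(d5,25), A(d3,15)
B→slot 6; E→slot 2; C→slot 7; G→slot 5; H→slot 1; F→slot 4; D→slot 3; A skipped.
7 of 8 scheduled.

7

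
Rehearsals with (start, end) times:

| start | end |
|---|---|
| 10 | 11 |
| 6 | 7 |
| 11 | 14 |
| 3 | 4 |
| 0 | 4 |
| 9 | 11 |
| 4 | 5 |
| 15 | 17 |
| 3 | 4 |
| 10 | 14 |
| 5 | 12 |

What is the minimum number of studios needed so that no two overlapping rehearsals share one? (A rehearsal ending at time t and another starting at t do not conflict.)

The answer is the maximum number of intervals overlapping at any instant.
Events (time:±→running): 0:+→1 3:+→2 3:+→3 4:-→2 4:-→1 4:-→0 4:+→1 5:-→0 5:+→1 6:+→2 7:-→1 9:+→2 10:+→3 10:+→4 … peak 4.

4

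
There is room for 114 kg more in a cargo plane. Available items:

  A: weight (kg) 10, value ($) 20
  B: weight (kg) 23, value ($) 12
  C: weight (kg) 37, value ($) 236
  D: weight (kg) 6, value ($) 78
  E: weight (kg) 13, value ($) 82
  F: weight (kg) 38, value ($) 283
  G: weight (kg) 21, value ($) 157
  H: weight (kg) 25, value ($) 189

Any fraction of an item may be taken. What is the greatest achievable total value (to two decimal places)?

Greedy by value/weight ratio, highest first.
Order: D (78/6=13.00) > H (189/25=7.56) > G (157/21=7.48) > F (283/38=7.45) > C (236/37=6.38) > E (82/13=6.31) > A (20/10=2.00) > B (12/23=0.52)
Fill: take D (6 @ 78) → take H (25 @ 189) → take G (21 @ 157) → take F (38 @ 283) → take 24/37 of C → 153.08; 114/114 used.
Total value = 860.08

860.08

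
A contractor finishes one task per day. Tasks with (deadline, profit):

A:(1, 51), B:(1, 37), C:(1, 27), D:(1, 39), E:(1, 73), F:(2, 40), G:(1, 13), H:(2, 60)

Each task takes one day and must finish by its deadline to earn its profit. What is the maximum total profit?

133

Take jobs in profit order; each goes to the latest open slot no later than its deadline.
By profit: E(d1,73), H(d2,60), A(d1,51), F(d2,40), D(d1,39), B(d1,37), C(d1,27), G(d1,13)
E→slot 1; H→slot 2; A skipped; F skipped; D skipped; B skipped; C skipped; G skipped.
Profit = 73 + 60 = 133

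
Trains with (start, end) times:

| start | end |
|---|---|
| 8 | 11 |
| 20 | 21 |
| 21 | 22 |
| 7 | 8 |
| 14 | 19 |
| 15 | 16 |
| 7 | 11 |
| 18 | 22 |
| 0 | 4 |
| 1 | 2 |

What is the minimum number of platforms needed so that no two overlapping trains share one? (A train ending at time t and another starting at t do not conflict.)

starts: [0, 1, 7, 7, 8, 14, 15, 18, 20, 21]
ends:   [2, 4, 8, 11, 11, 16, 19, 21, 22, 22]
s0→1 s1→2  — peak 2.

2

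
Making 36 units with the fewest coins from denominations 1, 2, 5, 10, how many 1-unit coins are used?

36 − 3×10→6 − 1×5→1 − 1×1→0
Count of 1: 1

1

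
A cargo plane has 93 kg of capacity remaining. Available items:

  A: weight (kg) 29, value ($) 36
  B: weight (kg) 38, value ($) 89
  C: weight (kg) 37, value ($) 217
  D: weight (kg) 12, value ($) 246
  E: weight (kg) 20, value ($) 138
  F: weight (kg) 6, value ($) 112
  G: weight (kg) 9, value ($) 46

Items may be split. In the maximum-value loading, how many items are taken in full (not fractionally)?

Order: D (246/12=20.50) > F (112/6=18.67) > E (138/20=6.90) > C (217/37=5.86) > G (46/9=5.11) > B (89/38=2.34) > A (36/29=1.24)
Fill: take D (12 @ 246) → take F (6 @ 112) → take E (20 @ 138) → take C (37 @ 217) → take G (9 @ 46) → take 9/38 of B → 21.08; 93/93 used.
5 item(s) taken whole; one partial (take 9/38 of B).

5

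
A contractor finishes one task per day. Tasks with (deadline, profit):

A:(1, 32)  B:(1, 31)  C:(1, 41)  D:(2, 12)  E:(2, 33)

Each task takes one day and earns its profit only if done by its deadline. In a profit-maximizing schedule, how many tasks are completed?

2

Take jobs in profit order; each goes to the latest open slot no later than its deadline.
Profit order: C=41 E=33 A=32 B=31 D=12
Assign: C→slot 1, E→slot 2, A skipped, B skipped, D skipped.
Slots: [1:C] [2:E]
2 of 5 scheduled.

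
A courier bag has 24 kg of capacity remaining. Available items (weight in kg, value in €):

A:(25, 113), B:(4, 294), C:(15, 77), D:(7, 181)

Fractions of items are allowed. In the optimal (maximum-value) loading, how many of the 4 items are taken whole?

2

Sort by value per unit weight and fill in that order.
Ratios (sorted): B 73.50, D 25.86, C 5.13, A 4.52
take B (4 @ 294); take D (7 @ 181); take 13/15 of C → 66.73. Capacity used 24/24.
2 item(s) taken whole; one partial (take 13/15 of C).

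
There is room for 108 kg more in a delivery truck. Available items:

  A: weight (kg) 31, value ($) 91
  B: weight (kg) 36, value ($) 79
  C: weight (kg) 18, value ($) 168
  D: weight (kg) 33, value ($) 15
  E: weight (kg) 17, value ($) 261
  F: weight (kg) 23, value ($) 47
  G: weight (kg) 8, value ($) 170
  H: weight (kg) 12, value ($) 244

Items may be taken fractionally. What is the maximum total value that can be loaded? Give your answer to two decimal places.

Sort by value per unit weight and fill in that order.
Ratios (sorted): G 21.25, H 20.33, E 15.35, C 9.33, A 2.94, B 2.19, F 2.04, D 0.45
take G (8 @ 170); take H (12 @ 244); take E (17 @ 261); take C (18 @ 168); take A (31 @ 91); take 22/36 of B → 48.28. Capacity used 108/108.
Total value = 982.28

982.28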